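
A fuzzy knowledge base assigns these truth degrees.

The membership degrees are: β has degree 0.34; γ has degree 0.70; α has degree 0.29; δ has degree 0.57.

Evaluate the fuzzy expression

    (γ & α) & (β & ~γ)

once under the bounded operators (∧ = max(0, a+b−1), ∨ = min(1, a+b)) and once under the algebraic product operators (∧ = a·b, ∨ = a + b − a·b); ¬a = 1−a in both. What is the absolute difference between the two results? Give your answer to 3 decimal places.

0.021

Under bounded:
  γ & α = max(0, a+b−1) on (0.70, 0.29) = 0.00
  ~γ = 1 − 0.70 = 0.30
  β & ~γ = max(0, a+b−1) on (0.34, 0.30) = 0.00
  (γ & α) & (β & ~γ) = max(0, a+b−1) on (0.00, 0.00) = 0.00
  → value = 0.0000
Under algebraic product:
  γ & α = a·b on (0.7000, 0.2900) = 0.2030
  ~γ = 1 − 0.7000 = 0.3000
  β & ~γ = a·b on (0.3400, 0.3000) = 0.1020
  (γ & α) & (β & ~γ) = a·b on (0.2030, 0.1020) = 0.0207
  → value = 0.0207
|0.0000 − 0.0207| = 0.021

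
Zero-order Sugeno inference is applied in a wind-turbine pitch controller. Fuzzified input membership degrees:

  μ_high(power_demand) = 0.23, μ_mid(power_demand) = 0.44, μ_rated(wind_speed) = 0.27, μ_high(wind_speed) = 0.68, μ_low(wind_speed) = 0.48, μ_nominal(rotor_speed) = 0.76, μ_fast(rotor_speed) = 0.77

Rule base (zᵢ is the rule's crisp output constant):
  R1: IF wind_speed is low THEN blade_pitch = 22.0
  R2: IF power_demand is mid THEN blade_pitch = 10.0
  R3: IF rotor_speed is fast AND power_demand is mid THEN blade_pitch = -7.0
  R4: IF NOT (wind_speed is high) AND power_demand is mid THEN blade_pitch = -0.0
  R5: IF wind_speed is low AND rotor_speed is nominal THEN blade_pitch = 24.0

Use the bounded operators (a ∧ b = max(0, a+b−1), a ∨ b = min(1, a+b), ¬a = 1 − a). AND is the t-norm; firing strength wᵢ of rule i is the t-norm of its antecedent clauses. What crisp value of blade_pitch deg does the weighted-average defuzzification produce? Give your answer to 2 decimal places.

14.05

R1 (z=22.0): low=0.48 → w = 0.48
R2 (z=10.0): mid=0.44 → w = 0.44
R3 (z=-7.0): fast=0.77, mid=0.44; AND[max(0, a+b−1)] → w = 0.21
R4 (z=-0.0): ¬high=1−0.68=0.32, mid=0.44; AND[max(0, a+b−1)] → w = 0.00
R5 (z=24.0): low=0.48, nominal=0.76; AND[max(0, a+b−1)] → w = 0.24
Weighted average = (0.48·22.0 + 0.44·10.0 + 0.21·-7.0 + 0.00·-0.0 + 0.24·24.0) / (0.48 + 0.44 + 0.21 + 0.00 + 0.24)
  = 19.2500 / 1.3700 = 14.05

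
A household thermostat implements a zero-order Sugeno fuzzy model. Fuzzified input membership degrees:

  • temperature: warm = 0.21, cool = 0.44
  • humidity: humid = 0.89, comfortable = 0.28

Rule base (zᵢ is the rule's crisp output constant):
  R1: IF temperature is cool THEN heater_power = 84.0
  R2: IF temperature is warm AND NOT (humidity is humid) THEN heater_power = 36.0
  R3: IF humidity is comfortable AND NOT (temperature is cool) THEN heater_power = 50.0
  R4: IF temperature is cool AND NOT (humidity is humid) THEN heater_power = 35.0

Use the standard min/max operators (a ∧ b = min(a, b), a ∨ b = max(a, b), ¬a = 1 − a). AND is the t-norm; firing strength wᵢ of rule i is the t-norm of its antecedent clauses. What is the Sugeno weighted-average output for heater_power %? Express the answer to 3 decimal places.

R1 (z=84.0): cool=0.44 → w = 0.44
R2 (z=36.0): warm=0.21, ¬humid=1−0.89=0.11; AND[min(a, b)] → w = 0.11
R3 (z=50.0): comfortable=0.28, ¬cool=1−0.44=0.56; AND[min(a, b)] → w = 0.28
R4 (z=35.0): cool=0.44, ¬humid=1−0.89=0.11; AND[min(a, b)] → w = 0.11
Weighted average = (0.44·84.0 + 0.11·36.0 + 0.28·50.0 + 0.11·35.0) / (0.44 + 0.11 + 0.28 + 0.11)
  = 58.7700 / 0.9400 = 62.521

62.521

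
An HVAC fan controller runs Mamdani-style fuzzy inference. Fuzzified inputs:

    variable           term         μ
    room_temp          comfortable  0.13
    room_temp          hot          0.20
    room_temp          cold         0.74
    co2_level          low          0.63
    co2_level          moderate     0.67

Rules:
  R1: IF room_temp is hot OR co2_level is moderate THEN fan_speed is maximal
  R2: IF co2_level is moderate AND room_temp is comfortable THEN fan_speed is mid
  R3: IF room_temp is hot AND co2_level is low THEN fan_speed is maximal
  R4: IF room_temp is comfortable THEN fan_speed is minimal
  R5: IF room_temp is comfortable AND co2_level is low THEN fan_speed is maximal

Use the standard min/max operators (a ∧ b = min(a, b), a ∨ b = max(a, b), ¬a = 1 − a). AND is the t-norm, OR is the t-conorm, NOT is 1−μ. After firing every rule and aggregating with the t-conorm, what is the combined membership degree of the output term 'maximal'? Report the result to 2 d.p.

0.67

R1: hot=0.20, moderate=0.67; OR[max(a, b)] → w = 0.67
R2: moderate=0.67, comfortable=0.13; AND[min(a, b)] → w = 0.13
R3: hot=0.20, low=0.63; AND[min(a, b)] → w = 0.20
R4: comfortable=0.13 → w = 0.13
R5: comfortable=0.13, low=0.63; AND[min(a, b)] → w = 0.13
Rules with consequent 'maximal': {R1, R3, R5} → strengths 0.67, 0.20, 0.13
Aggregate via t-conorm [max(a, b)]: 0.67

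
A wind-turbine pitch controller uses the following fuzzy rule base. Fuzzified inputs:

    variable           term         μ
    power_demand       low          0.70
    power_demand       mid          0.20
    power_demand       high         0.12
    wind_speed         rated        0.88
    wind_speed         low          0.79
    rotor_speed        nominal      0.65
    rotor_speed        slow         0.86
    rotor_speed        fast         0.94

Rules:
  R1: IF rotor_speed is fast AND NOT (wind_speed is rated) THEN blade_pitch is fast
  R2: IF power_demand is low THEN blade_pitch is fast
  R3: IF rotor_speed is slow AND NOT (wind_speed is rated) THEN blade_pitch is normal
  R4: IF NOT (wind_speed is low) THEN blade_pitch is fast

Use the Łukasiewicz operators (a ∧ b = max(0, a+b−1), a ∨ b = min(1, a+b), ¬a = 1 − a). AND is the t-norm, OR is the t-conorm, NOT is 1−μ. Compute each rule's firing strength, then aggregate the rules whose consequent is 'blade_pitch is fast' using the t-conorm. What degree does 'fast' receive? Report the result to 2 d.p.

R1: fast=0.94, ¬rated=1−0.88=0.12; AND[max(0, a+b−1)] → w = 0.06
R2: low=0.70 → w = 0.70
R3: slow=0.86, ¬rated=1−0.88=0.12; AND[max(0, a+b−1)] → w = 0.00
R4: ¬low=1−0.79=0.21 → w = 0.21
Rules with consequent 'fast': {R1, R2, R4} → strengths 0.06, 0.70, 0.21
Aggregate via t-conorm [min(1, a+b)]: 0.97

0.97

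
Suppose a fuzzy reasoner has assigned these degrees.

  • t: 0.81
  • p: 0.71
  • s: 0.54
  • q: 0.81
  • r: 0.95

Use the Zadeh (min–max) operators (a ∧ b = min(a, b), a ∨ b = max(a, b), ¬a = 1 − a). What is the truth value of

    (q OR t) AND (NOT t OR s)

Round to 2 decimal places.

q OR t = max(a, b) on (0.81, 0.81) = 0.81
NOT t = 1 − 0.81 = 0.19
NOT t OR s = max(a, b) on (0.19, 0.54) = 0.54
(q OR t) AND (NOT t OR s) = min(a, b) on (0.81, 0.54) = 0.54

0.54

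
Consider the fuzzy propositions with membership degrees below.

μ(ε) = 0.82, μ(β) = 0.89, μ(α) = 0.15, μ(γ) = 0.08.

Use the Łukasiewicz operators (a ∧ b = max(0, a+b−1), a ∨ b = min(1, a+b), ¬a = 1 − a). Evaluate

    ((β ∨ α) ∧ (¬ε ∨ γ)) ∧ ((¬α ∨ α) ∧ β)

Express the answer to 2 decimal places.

β ∨ α = min(1, a+b) on (0.89, 0.15) = 1.00
¬ε = 1 − 0.82 = 0.18
¬ε ∨ γ = min(1, a+b) on (0.18, 0.08) = 0.26
(β ∨ α) ∧ (¬ε ∨ γ) = max(0, a+b−1) on (1.00, 0.26) = 0.26
¬α = 1 − 0.15 = 0.85
¬α ∨ α = min(1, a+b) on (0.85, 0.15) = 1.00
(¬α ∨ α) ∧ β = max(0, a+b−1) on (1.00, 0.89) = 0.89
((β ∨ α) ∧ (¬ε ∨ γ)) ∧ ((¬α ∨ α) ∧ β) = max(0, a+b−1) on (0.26, 0.89) = 0.15

0.15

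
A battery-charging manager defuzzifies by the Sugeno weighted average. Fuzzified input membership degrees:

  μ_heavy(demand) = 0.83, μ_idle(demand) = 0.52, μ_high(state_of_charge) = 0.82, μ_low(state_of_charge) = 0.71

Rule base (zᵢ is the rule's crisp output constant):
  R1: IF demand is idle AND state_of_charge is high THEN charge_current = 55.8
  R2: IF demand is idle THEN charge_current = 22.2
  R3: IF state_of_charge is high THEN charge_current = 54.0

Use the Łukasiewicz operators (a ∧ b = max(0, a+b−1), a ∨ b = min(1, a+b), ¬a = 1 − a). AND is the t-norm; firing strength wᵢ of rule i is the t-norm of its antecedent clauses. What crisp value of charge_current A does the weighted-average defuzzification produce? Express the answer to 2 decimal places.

R1 (z=55.8): idle=0.52, high=0.82; AND[max(0, a+b−1)] → w = 0.34
R2 (z=22.2): idle=0.52 → w = 0.52
R3 (z=54.0): high=0.82 → w = 0.82
Weighted average = (0.34·55.8 + 0.52·22.2 + 0.82·54.0) / (0.34 + 0.52 + 0.82)
  = 74.7960 / 1.6800 = 44.52

44.52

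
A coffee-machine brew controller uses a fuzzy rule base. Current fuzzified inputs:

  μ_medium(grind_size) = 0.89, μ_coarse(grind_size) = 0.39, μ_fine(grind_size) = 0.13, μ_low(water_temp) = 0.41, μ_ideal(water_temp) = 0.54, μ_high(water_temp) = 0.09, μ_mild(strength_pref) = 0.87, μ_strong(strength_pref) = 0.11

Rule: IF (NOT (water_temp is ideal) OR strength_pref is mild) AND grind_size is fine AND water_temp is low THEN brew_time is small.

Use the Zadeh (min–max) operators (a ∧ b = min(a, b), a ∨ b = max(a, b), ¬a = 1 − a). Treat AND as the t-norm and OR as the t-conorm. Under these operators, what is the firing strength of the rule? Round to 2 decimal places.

firing strength: (¬ideal=1−0.54=0.46 OR mild=0.87) = 0.87; AND[min(a, b)] with fine=0.13, low=0.41 → w = 0.13

0.13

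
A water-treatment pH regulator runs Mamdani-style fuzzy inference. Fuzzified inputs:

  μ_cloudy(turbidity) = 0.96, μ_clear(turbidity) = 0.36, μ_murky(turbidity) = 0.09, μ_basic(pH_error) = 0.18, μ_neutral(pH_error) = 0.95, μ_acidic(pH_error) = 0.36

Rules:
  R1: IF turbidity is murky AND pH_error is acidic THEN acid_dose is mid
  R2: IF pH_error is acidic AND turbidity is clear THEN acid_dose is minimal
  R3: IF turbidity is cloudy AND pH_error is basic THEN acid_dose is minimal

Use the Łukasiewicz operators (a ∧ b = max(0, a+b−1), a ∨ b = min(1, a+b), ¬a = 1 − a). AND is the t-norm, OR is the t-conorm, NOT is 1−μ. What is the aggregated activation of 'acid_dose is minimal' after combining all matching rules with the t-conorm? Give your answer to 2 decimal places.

R1: murky=0.09, acidic=0.36; AND[max(0, a+b−1)] → w = 0.00
R2: acidic=0.36, clear=0.36; AND[max(0, a+b−1)] → w = 0.00
R3: cloudy=0.96, basic=0.18; AND[max(0, a+b−1)] → w = 0.14
Rules with consequent 'minimal': {R2, R3} → strengths 0.00, 0.14
Aggregate via t-conorm [min(1, a+b)]: 0.14

0.14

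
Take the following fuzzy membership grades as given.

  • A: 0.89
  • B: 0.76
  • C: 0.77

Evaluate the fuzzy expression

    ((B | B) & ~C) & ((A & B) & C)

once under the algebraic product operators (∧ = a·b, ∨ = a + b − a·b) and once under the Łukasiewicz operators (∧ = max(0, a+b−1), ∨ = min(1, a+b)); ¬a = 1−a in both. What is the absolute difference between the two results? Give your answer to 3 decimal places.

Under algebraic product:
  B | B = a + b − a·b on (0.7600, 0.7600) = 0.9424
  ~C = 1 − 0.7700 = 0.2300
  (B | B) & ~C = a·b on (0.9424, 0.2300) = 0.2168
  A & B = a·b on (0.8900, 0.7600) = 0.6764
  (A & B) & C = a·b on (0.6764, 0.7700) = 0.5208
  ((B | B) & ~C) & ((A & B) & C) = a·b on (0.2168, 0.5208) = 0.1129
  → value = 0.1129
Under Łukasiewicz:
  B | B = min(1, a+b) on (0.76, 0.76) = 1.00
  ~C = 1 − 0.77 = 0.23
  (B | B) & ~C = max(0, a+b−1) on (1.00, 0.23) = 0.23
  A & B = max(0, a+b−1) on (0.89, 0.76) = 0.65
  (A & B) & C = max(0, a+b−1) on (0.65, 0.77) = 0.42
  ((B | B) & ~C) & ((A & B) & C) = max(0, a+b−1) on (0.23, 0.42) = 0.00
  → value = 0.0000
|0.1129 − 0.0000| = 0.113

0.113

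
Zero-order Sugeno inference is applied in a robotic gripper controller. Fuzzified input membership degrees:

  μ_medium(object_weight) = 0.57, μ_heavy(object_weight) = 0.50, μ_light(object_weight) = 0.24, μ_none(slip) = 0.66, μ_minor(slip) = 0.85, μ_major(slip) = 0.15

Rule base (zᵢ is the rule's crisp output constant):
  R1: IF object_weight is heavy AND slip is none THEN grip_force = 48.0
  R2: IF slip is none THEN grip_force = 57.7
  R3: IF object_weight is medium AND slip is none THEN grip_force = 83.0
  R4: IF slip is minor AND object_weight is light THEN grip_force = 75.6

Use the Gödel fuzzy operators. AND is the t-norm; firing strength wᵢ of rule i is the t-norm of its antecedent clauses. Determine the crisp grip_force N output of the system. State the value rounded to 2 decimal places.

R1 (z=48.0): heavy=0.50, none=0.66; AND[min(a, b)] → w = 0.50
R2 (z=57.7): none=0.66 → w = 0.66
R3 (z=83.0): medium=0.57, none=0.66; AND[min(a, b)] → w = 0.57
R4 (z=75.6): minor=0.85, light=0.24; AND[min(a, b)] → w = 0.24
Weighted average = (0.50·48.0 + 0.66·57.7 + 0.57·83.0 + 0.24·75.6) / (0.50 + 0.66 + 0.57 + 0.24)
  = 127.5360 / 1.9700 = 64.74

64.74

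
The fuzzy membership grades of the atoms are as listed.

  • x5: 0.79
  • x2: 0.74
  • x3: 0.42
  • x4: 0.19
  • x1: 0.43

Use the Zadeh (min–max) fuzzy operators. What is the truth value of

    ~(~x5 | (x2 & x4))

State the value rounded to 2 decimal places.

0.79

~x5 = 1 − 0.79 = 0.21
x2 & x4 = min(a, b) on (0.74, 0.19) = 0.19
~x5 | (x2 & x4) = max(a, b) on (0.21, 0.19) = 0.21
~(~x5 | (x2 & x4)) = 1 − 0.21 = 0.79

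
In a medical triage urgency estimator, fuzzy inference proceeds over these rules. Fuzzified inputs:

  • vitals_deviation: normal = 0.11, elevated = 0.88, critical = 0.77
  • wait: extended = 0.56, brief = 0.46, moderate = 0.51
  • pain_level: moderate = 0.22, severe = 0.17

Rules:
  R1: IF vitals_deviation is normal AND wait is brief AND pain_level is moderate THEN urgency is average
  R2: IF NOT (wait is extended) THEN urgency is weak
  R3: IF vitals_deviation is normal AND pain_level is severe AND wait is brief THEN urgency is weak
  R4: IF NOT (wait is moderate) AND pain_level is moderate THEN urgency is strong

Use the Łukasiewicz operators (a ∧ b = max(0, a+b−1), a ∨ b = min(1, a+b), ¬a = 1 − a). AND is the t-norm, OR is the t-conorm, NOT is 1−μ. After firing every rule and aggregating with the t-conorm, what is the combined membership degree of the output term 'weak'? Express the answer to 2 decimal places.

R1: normal=0.11, brief=0.46, moderate=0.22; AND[max(0, a+b−1)] → w = 0.00
R2: ¬extended=1−0.56=0.44 → w = 0.44
R3: normal=0.11, severe=0.17, brief=0.46; AND[max(0, a+b−1)] → w = 0.00
R4: ¬moderate=1−0.51=0.49, moderate=0.22; AND[max(0, a+b−1)] → w = 0.00
Rules with consequent 'weak': {R2, R3} → strengths 0.44, 0.00
Aggregate via t-conorm [min(1, a+b)]: 0.44

0.44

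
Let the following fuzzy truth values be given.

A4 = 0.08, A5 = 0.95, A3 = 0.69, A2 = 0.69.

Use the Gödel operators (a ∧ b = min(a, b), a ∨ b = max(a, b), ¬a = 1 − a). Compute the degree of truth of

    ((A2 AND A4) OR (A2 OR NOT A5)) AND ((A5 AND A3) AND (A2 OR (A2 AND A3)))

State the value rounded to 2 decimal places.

A2 AND A4 = min(a, b) on (0.69, 0.08) = 0.08
NOT A5 = 1 − 0.95 = 0.05
A2 OR NOT A5 = max(a, b) on (0.69, 0.05) = 0.69
(A2 AND A4) OR (A2 OR NOT A5) = max(a, b) on (0.08, 0.69) = 0.69
A5 AND A3 = min(a, b) on (0.95, 0.69) = 0.69
A2 AND A3 = min(a, b) on (0.69, 0.69) = 0.69
A2 OR (A2 AND A3) = max(a, b) on (0.69, 0.69) = 0.69
(A5 AND A3) AND (A2 OR (A2 AND A3)) = min(a, b) on (0.69, 0.69) = 0.69
((A2 AND A4) OR (A2 OR NOT A5)) AND ((A5 AND A3) AND (A2 OR (A2 AND A3))) = min(a, b) on (0.69, 0.69) = 0.69

0.69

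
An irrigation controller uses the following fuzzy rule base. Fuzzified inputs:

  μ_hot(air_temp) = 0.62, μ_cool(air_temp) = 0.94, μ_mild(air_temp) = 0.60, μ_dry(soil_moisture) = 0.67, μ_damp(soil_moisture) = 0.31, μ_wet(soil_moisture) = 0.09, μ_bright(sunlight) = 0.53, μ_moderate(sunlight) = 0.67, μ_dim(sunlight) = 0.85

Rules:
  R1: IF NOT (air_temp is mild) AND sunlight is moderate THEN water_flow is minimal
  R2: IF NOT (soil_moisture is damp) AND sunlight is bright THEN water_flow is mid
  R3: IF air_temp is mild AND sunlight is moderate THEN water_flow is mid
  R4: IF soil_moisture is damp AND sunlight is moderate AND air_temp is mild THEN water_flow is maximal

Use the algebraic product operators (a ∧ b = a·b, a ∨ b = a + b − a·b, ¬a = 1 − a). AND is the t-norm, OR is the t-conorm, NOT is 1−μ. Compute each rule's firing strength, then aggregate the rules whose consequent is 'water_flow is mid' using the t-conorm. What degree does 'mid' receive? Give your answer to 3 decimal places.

R1: ¬mild=1−0.60=0.40, moderate=0.67; AND[a·b] → w = 0.2680
R2: ¬damp=1−0.31=0.69, bright=0.53; AND[a·b] → w = 0.3657
R3: mild=0.60, moderate=0.67; AND[a·b] → w = 0.4020
R4: damp=0.31, moderate=0.67, mild=0.60; AND[a·b] → w = 0.1246
Rules with consequent 'mid': {R2, R3} → strengths 0.3657, 0.4020
Aggregate via t-conorm [a + b − a·b]: 0.6207

0.621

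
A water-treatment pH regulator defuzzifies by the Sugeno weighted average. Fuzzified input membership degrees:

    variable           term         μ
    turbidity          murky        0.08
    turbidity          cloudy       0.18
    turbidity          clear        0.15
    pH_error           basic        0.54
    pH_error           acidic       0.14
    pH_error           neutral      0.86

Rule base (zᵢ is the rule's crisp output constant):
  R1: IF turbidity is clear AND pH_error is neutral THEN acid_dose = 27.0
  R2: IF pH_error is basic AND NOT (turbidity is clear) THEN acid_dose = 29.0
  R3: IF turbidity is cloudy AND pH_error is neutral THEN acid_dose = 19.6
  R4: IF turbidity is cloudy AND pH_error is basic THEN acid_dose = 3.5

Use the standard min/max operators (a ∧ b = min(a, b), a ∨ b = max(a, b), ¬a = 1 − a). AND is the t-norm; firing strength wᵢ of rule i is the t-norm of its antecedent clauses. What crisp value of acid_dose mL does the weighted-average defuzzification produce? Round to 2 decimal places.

22.73

R1 (z=27.0): clear=0.15, neutral=0.86; AND[min(a, b)] → w = 0.15
R2 (z=29.0): basic=0.54, ¬clear=1−0.15=0.85; AND[min(a, b)] → w = 0.54
R3 (z=19.6): cloudy=0.18, neutral=0.86; AND[min(a, b)] → w = 0.18
R4 (z=3.5): cloudy=0.18, basic=0.54; AND[min(a, b)] → w = 0.18
Weighted average = (0.15·27.0 + 0.54·29.0 + 0.18·19.6 + 0.18·3.5) / (0.15 + 0.54 + 0.18 + 0.18)
  = 23.8680 / 1.0500 = 22.73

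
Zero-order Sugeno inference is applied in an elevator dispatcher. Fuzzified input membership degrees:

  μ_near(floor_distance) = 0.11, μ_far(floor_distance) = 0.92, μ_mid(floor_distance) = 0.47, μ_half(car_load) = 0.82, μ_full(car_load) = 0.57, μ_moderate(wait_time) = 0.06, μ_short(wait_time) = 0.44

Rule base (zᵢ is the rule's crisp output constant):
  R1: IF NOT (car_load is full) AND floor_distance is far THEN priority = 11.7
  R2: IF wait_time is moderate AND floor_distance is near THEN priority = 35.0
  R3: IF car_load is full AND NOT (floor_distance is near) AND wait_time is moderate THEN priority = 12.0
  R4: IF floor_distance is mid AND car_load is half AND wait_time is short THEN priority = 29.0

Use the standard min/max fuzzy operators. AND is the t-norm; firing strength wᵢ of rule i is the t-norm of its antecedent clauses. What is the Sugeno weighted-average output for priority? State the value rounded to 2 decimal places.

R1 (z=11.7): ¬full=1−0.57=0.43, far=0.92; AND[min(a, b)] → w = 0.43
R2 (z=35.0): moderate=0.06, near=0.11; AND[min(a, b)] → w = 0.06
R3 (z=12.0): full=0.57, ¬near=1−0.11=0.89, moderate=0.06; AND[min(a, b)] → w = 0.06
R4 (z=29.0): mid=0.47, half=0.82, short=0.44; AND[min(a, b)] → w = 0.44
Weighted average = (0.43·11.7 + 0.06·35.0 + 0.06·12.0 + 0.44·29.0) / (0.43 + 0.06 + 0.06 + 0.44)
  = 20.6110 / 0.9900 = 20.82

20.82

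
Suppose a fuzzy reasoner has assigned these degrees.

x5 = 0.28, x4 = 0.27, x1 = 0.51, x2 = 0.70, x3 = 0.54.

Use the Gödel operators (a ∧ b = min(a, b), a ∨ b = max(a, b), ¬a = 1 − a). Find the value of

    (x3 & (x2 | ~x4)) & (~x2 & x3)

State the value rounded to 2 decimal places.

~x4 = 1 − 0.27 = 0.73
x2 | ~x4 = max(a, b) on (0.70, 0.73) = 0.73
x3 & (x2 | ~x4) = min(a, b) on (0.54, 0.73) = 0.54
~x2 = 1 − 0.70 = 0.30
~x2 & x3 = min(a, b) on (0.30, 0.54) = 0.30
(x3 & (x2 | ~x4)) & (~x2 & x3) = min(a, b) on (0.54, 0.30) = 0.30

0.30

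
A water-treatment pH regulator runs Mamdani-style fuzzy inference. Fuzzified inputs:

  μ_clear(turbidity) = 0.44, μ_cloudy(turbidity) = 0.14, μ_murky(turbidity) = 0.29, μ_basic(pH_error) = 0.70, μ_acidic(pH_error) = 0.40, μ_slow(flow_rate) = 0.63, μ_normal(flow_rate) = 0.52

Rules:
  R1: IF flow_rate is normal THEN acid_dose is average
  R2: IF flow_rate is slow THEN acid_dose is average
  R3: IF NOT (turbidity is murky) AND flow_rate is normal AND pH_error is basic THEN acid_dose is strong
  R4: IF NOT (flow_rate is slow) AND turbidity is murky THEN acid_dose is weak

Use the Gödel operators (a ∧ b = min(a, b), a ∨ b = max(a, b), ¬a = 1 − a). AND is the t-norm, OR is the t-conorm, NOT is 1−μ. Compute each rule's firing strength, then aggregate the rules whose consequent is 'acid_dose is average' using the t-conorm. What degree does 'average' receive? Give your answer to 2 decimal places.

0.63

R1: normal=0.52 → w = 0.52
R2: slow=0.63 → w = 0.63
R3: ¬murky=1−0.29=0.71, normal=0.52, basic=0.70; AND[min(a, b)] → w = 0.52
R4: ¬slow=1−0.63=0.37, murky=0.29; AND[min(a, b)] → w = 0.29
Rules with consequent 'average': {R1, R2} → strengths 0.52, 0.63
Aggregate via t-conorm [max(a, b)]: 0.63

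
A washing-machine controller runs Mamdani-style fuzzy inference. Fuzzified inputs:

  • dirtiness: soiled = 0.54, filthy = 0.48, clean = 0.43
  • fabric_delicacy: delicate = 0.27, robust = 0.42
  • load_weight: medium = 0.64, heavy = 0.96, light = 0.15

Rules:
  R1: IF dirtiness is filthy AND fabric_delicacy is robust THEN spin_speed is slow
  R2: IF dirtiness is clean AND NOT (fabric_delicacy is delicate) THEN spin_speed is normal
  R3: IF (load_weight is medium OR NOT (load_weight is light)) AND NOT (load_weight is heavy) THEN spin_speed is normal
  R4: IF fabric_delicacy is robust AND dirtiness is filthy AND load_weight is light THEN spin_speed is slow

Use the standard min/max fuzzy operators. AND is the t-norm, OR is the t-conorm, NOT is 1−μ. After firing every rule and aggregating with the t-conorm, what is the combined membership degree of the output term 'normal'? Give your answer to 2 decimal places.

R1: filthy=0.48, robust=0.42; AND[min(a, b)] → w = 0.42
R2: clean=0.43, ¬delicate=1−0.27=0.73; AND[min(a, b)] → w = 0.43
R3: (medium=0.64 OR ¬light=1−0.15=0.85) = 0.85; AND[min(a, b)] with ¬heavy=1−0.96=0.04 → w = 0.04
R4: robust=0.42, filthy=0.48, light=0.15; AND[min(a, b)] → w = 0.15
Rules with consequent 'normal': {R2, R3} → strengths 0.43, 0.04
Aggregate via t-conorm [max(a, b)]: 0.43

0.43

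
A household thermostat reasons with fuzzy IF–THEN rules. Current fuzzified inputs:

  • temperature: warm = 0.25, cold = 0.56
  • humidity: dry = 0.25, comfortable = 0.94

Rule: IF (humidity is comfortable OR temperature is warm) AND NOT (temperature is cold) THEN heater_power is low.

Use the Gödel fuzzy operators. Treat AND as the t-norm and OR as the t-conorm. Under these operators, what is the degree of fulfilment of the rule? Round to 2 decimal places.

0.44

firing strength: (comfortable=0.94 OR warm=0.25) = 0.94; AND[min(a, b)] with ¬cold=1−0.56=0.44 → w = 0.44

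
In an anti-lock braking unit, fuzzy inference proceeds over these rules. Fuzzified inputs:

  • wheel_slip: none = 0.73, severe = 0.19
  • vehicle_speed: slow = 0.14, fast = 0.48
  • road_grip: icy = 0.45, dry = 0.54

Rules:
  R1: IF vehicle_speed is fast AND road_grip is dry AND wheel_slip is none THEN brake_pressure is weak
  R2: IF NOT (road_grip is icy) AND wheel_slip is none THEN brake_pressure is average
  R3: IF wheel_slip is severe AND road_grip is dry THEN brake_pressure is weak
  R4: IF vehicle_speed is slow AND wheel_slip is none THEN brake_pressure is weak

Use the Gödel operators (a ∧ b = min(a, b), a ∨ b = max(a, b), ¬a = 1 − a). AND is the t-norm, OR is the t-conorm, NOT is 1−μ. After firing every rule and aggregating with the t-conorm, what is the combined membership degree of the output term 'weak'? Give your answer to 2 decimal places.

R1: fast=0.48, dry=0.54, none=0.73; AND[min(a, b)] → w = 0.48
R2: ¬icy=1−0.45=0.55, none=0.73; AND[min(a, b)] → w = 0.55
R3: severe=0.19, dry=0.54; AND[min(a, b)] → w = 0.19
R4: slow=0.14, none=0.73; AND[min(a, b)] → w = 0.14
Rules with consequent 'weak': {R1, R3, R4} → strengths 0.48, 0.19, 0.14
Aggregate via t-conorm [max(a, b)]: 0.48

0.48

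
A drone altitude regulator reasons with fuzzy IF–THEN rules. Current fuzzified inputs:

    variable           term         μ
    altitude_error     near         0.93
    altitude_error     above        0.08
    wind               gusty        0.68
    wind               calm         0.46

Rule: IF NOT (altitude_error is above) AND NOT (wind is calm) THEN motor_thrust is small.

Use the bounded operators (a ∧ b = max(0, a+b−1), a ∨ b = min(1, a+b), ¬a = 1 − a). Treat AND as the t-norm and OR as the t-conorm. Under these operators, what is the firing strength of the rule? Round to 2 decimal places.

0.46

firing strength: ¬above=1−0.08=0.92, ¬calm=1−0.46=0.54; AND[max(0, a+b−1)] → w = 0.46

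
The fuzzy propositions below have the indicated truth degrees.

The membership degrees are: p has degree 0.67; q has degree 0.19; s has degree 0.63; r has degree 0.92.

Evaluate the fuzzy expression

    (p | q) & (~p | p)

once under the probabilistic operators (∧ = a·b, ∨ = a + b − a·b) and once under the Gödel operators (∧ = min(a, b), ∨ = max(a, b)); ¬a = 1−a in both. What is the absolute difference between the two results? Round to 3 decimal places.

Under probabilistic:
  p | q = a + b − a·b on (0.6700, 0.1900) = 0.7327
  ~p = 1 − 0.6700 = 0.3300
  ~p | p = a + b − a·b on (0.3300, 0.6700) = 0.7789
  (p | q) & (~p | p) = a·b on (0.7327, 0.7789) = 0.5707
  → value = 0.5707
Under Gödel:
  p | q = max(a, b) on (0.67, 0.19) = 0.67
  ~p = 1 − 0.67 = 0.33
  ~p | p = max(a, b) on (0.33, 0.67) = 0.67
  (p | q) & (~p | p) = min(a, b) on (0.67, 0.67) = 0.67
  → value = 0.6700
|0.5707 − 0.6700| = 0.099

0.099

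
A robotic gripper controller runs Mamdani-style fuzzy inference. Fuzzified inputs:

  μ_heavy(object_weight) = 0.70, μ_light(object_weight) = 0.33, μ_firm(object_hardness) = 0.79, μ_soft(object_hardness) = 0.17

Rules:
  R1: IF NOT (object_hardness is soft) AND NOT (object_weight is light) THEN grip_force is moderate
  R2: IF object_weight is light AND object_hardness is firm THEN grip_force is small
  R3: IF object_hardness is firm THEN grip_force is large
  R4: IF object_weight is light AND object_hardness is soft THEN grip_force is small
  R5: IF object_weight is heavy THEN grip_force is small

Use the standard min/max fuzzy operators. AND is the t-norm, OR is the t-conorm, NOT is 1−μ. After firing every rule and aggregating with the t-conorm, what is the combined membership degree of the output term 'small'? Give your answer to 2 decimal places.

R1: ¬soft=1−0.17=0.83, ¬light=1−0.33=0.67; AND[min(a, b)] → w = 0.67
R2: light=0.33, firm=0.79; AND[min(a, b)] → w = 0.33
R3: firm=0.79 → w = 0.79
R4: light=0.33, soft=0.17; AND[min(a, b)] → w = 0.17
R5: heavy=0.70 → w = 0.70
Rules with consequent 'small': {R2, R4, R5} → strengths 0.33, 0.17, 0.70
Aggregate via t-conorm [max(a, b)]: 0.70

0.70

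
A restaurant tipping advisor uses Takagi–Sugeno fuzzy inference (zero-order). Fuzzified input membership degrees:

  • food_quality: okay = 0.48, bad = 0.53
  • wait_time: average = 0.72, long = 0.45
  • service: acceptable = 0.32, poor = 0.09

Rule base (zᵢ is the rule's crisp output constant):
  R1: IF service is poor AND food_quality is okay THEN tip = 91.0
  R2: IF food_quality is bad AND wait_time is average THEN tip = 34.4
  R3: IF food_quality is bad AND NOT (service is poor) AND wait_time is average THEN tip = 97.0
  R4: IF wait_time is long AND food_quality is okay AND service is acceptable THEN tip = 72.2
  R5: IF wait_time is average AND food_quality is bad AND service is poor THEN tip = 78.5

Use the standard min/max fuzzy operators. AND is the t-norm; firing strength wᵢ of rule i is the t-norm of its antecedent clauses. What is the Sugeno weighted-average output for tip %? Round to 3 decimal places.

69.231

R1 (z=91.0): poor=0.09, okay=0.48; AND[min(a, b)] → w = 0.09
R2 (z=34.4): bad=0.53, average=0.72; AND[min(a, b)] → w = 0.53
R3 (z=97.0): bad=0.53, ¬poor=1−0.09=0.91, average=0.72; AND[min(a, b)] → w = 0.53
R4 (z=72.2): long=0.45, okay=0.48, acceptable=0.32; AND[min(a, b)] → w = 0.32
R5 (z=78.5): average=0.72, bad=0.53, poor=0.09; AND[min(a, b)] → w = 0.09
Weighted average = (0.09·91.0 + 0.53·34.4 + 0.53·97.0 + 0.32·72.2 + 0.09·78.5) / (0.09 + 0.53 + 0.53 + 0.32 + 0.09)
  = 108.0010 / 1.5600 = 69.231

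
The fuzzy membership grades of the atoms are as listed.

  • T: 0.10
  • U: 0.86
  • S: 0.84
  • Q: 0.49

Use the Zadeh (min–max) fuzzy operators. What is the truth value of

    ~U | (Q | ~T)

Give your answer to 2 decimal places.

0.90

~U = 1 − 0.86 = 0.14
~T = 1 − 0.10 = 0.90
Q | ~T = max(a, b) on (0.49, 0.90) = 0.90
~U | (Q | ~T) = max(a, b) on (0.14, 0.90) = 0.90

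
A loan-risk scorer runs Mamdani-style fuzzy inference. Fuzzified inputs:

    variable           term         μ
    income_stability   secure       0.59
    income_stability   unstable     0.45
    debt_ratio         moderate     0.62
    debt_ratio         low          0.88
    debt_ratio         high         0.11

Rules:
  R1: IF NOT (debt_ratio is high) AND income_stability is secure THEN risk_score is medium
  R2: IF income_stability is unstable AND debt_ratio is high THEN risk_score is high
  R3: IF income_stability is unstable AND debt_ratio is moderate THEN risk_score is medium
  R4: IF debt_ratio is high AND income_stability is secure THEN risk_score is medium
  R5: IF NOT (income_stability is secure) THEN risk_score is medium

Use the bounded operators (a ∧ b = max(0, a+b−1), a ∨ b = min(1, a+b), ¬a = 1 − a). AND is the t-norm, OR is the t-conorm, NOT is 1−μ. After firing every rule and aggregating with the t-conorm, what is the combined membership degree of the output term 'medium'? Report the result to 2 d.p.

0.96

R1: ¬high=1−0.11=0.89, secure=0.59; AND[max(0, a+b−1)] → w = 0.48
R2: unstable=0.45, high=0.11; AND[max(0, a+b−1)] → w = 0.00
R3: unstable=0.45, moderate=0.62; AND[max(0, a+b−1)] → w = 0.07
R4: high=0.11, secure=0.59; AND[max(0, a+b−1)] → w = 0.00
R5: ¬secure=1−0.59=0.41 → w = 0.41
Rules with consequent 'medium': {R1, R3, R4, R5} → strengths 0.48, 0.07, 0.00, 0.41
Aggregate via t-conorm [min(1, a+b)]: 0.96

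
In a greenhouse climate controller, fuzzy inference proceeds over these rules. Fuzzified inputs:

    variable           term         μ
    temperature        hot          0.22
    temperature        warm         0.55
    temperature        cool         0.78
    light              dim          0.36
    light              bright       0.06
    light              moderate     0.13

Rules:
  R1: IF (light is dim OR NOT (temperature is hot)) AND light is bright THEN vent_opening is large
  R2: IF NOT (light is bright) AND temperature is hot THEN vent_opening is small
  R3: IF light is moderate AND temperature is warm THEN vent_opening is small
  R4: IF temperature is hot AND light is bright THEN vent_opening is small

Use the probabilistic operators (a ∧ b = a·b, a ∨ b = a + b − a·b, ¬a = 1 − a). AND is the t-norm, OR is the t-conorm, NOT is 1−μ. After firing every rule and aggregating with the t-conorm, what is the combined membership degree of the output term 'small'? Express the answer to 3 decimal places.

0.273

R1: (dim=0.36 OR ¬hot=1−0.22=0.78) = 0.8592; AND[a·b] with bright=0.06 → w = 0.0516
R2: ¬bright=1−0.06=0.94, hot=0.22; AND[a·b] → w = 0.2068
R3: moderate=0.13, warm=0.55; AND[a·b] → w = 0.0715
R4: hot=0.22, bright=0.06; AND[a·b] → w = 0.0132
Rules with consequent 'small': {R2, R3, R4} → strengths 0.2068, 0.0715, 0.0132
Aggregate via t-conorm [a + b − a·b]: 0.2732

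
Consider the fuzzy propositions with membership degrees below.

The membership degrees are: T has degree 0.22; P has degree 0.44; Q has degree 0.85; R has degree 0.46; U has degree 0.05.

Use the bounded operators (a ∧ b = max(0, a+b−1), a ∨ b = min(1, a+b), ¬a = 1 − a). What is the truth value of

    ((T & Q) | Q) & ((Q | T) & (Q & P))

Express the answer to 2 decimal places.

T & Q = max(0, a+b−1) on (0.22, 0.85) = 0.07
(T & Q) | Q = min(1, a+b) on (0.07, 0.85) = 0.92
Q | T = min(1, a+b) on (0.85, 0.22) = 1.00
Q & P = max(0, a+b−1) on (0.85, 0.44) = 0.29
(Q | T) & (Q & P) = max(0, a+b−1) on (1.00, 0.29) = 0.29
((T & Q) | Q) & ((Q | T) & (Q & P)) = max(0, a+b−1) on (0.92, 0.29) = 0.21

0.21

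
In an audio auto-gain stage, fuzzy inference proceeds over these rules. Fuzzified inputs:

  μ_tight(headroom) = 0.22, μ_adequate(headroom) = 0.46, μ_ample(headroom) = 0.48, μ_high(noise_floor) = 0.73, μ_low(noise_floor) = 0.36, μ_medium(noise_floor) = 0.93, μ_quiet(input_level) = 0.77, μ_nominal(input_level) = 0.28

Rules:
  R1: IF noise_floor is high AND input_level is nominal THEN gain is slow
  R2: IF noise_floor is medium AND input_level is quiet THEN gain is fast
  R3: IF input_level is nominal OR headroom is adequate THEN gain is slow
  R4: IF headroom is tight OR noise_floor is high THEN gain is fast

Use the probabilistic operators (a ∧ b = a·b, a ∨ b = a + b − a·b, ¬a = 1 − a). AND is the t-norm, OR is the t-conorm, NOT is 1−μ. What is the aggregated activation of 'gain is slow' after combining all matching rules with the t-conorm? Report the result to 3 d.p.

R1: high=0.73, nominal=0.28; AND[a·b] → w = 0.2044
R2: medium=0.93, quiet=0.77; AND[a·b] → w = 0.7161
R3: nominal=0.28, adequate=0.46; OR[a + b − a·b] → w = 0.6112
R4: tight=0.22, high=0.73; OR[a + b − a·b] → w = 0.7894
Rules with consequent 'slow': {R1, R3} → strengths 0.2044, 0.6112
Aggregate via t-conorm [a + b − a·b]: 0.6907

0.691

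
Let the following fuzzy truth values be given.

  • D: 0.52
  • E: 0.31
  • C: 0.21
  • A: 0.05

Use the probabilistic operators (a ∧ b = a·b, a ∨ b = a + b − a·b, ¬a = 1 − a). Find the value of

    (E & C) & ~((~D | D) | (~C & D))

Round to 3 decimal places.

E & C = a·b on (0.3100, 0.2100) = 0.0651
~D = 1 − 0.5200 = 0.4800
~D | D = a + b − a·b on (0.4800, 0.5200) = 0.7504
~C = 1 − 0.2100 = 0.7900
~C & D = a·b on (0.7900, 0.5200) = 0.4108
(~D | D) | (~C & D) = a + b − a·b on (0.7504, 0.4108) = 0.8529
~((~D | D) | (~C & D)) = 1 − 0.8529 = 0.1471
(E & C) & ~((~D | D) | (~C & D)) = a·b on (0.0651, 0.1471) = 0.0096

0.010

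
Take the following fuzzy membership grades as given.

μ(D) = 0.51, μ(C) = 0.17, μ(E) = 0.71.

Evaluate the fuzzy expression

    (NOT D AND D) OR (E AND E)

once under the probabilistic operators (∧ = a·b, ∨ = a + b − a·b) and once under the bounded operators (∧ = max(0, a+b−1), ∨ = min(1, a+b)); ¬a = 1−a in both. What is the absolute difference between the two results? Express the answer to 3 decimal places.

Under probabilistic:
  NOT D = 1 − 0.5100 = 0.4900
  NOT D AND D = a·b on (0.4900, 0.5100) = 0.2499
  E AND E = a·b on (0.7100, 0.7100) = 0.5041
  (NOT D AND D) OR (E AND E) = a + b − a·b on (0.2499, 0.5041) = 0.6280
  → value = 0.6280
Under bounded:
  NOT D = 1 − 0.51 = 0.49
  NOT D AND D = max(0, a+b−1) on (0.49, 0.51) = 0.00
  E AND E = max(0, a+b−1) on (0.71, 0.71) = 0.42
  (NOT D AND D) OR (E AND E) = min(1, a+b) on (0.00, 0.42) = 0.42
  → value = 0.4200
|0.6280 − 0.4200| = 0.208

0.208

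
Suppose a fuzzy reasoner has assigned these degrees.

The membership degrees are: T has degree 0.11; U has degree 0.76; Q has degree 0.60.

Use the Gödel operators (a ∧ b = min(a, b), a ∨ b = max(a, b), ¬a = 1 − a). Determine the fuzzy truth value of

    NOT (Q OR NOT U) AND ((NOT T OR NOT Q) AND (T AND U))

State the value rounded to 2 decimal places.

0.11

NOT U = 1 − 0.76 = 0.24
Q OR NOT U = max(a, b) on (0.60, 0.24) = 0.60
NOT (Q OR NOT U) = 1 − 0.60 = 0.40
NOT T = 1 − 0.11 = 0.89
NOT Q = 1 − 0.60 = 0.40
NOT T OR NOT Q = max(a, b) on (0.89, 0.40) = 0.89
T AND U = min(a, b) on (0.11, 0.76) = 0.11
(NOT T OR NOT Q) AND (T AND U) = min(a, b) on (0.89, 0.11) = 0.11
NOT (Q OR NOT U) AND ((NOT T OR NOT Q) AND (T AND U)) = min(a, b) on (0.40, 0.11) = 0.11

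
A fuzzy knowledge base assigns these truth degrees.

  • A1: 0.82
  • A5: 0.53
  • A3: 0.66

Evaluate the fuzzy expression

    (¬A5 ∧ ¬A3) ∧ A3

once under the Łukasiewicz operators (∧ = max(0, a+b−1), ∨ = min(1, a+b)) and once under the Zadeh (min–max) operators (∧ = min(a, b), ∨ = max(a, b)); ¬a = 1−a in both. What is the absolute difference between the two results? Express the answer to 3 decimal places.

0.340

Under Łukasiewicz:
  ¬A5 = 1 − 0.53 = 0.47
  ¬A3 = 1 − 0.66 = 0.34
  ¬A5 ∧ ¬A3 = max(0, a+b−1) on (0.47, 0.34) = 0.00
  (¬A5 ∧ ¬A3) ∧ A3 = max(0, a+b−1) on (0.00, 0.66) = 0.00
  → value = 0.0000
Under Zadeh (min–max):
  ¬A5 = 1 − 0.53 = 0.47
  ¬A3 = 1 − 0.66 = 0.34
  ¬A5 ∧ ¬A3 = min(a, b) on (0.47, 0.34) = 0.34
  (¬A5 ∧ ¬A3) ∧ A3 = min(a, b) on (0.34, 0.66) = 0.34
  → value = 0.3400
|0.0000 − 0.3400| = 0.340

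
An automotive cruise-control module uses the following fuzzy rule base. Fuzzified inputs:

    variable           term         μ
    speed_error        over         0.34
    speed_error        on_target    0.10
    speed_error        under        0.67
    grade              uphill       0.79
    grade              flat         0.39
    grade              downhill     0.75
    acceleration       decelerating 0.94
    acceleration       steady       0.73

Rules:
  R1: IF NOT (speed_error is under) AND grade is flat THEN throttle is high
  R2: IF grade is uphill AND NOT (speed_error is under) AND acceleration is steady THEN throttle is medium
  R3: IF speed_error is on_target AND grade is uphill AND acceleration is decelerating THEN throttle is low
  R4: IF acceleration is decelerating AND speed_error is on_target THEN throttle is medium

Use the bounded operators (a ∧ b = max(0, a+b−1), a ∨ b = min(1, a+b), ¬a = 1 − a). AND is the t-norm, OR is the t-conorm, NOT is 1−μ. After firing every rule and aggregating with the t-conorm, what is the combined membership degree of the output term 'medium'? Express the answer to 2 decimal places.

0.04

R1: ¬under=1−0.67=0.33, flat=0.39; AND[max(0, a+b−1)] → w = 0.00
R2: uphill=0.79, ¬under=1−0.67=0.33, steady=0.73; AND[max(0, a+b−1)] → w = 0.00
R3: on_target=0.10, uphill=0.79, decelerating=0.94; AND[max(0, a+b−1)] → w = 0.00
R4: decelerating=0.94, on_target=0.10; AND[max(0, a+b−1)] → w = 0.04
Rules with consequent 'medium': {R2, R4} → strengths 0.00, 0.04
Aggregate via t-conorm [min(1, a+b)]: 0.04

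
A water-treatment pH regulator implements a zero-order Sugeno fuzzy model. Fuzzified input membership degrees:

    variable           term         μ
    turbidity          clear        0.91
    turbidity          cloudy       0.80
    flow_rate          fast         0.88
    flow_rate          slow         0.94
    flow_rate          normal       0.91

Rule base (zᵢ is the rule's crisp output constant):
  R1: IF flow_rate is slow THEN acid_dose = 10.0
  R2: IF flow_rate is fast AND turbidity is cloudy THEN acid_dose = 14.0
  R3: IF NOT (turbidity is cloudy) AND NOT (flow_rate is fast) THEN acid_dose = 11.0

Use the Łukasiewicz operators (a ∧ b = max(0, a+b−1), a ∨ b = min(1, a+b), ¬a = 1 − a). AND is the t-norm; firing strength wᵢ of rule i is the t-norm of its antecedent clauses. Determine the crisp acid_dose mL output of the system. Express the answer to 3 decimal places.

11.679

R1 (z=10.0): slow=0.94 → w = 0.94
R2 (z=14.0): fast=0.88, cloudy=0.80; AND[max(0, a+b−1)] → w = 0.68
R3 (z=11.0): ¬cloudy=1−0.80=0.20, ¬fast=1−0.88=0.12; AND[max(0, a+b−1)] → w = 0.00
Weighted average = (0.94·10.0 + 0.68·14.0 + 0.00·11.0) / (0.94 + 0.68 + 0.00)
  = 18.9200 / 1.6200 = 11.679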